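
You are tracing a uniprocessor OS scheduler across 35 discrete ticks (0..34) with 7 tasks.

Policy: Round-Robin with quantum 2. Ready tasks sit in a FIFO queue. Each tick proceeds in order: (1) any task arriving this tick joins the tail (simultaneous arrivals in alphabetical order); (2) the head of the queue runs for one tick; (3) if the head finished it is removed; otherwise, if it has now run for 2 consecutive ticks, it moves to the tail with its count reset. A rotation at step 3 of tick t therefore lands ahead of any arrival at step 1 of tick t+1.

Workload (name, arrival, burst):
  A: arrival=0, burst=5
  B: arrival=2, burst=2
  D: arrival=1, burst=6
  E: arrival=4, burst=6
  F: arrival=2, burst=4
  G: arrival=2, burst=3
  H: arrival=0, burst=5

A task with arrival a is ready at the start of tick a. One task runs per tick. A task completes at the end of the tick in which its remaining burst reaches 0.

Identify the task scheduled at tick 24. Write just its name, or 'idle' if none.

t=0: queue=[A,H] q_used=0 → run A
t=1: queue=[A,H,D] q_used=1 → run A
t=2: queue=[H,D,A,B,F,G] q_used=0 → run H
t=3: queue=[H,D,A,B,F,G] q_used=1 → run H
t=4: queue=[D,A,B,F,G,H,E] q_used=0 → run D
t=5: queue=[D,A,B,F,G,H,E] q_used=1 → run D
t=6: queue=[A,B,F,G,H,E,D] q_used=0 → run A
t=7: queue=[A,B,F,G,H,E,D] q_used=1 → run A
t=8: queue=[B,F,G,H,E,D,A] q_used=0 → run B
t=9: queue=[B,F,G,H,E,D,A] q_used=1 → run B
t=10: queue=[F,G,H,E,D,A] q_used=0 → run F
t=11: queue=[F,G,H,E,D,A] q_used=1 → run F
t=12: queue=[G,H,E,D,A,F] q_used=0 → run G
t=13: queue=[G,H,E,D,A,F] q_used=1 → run G
t=14: queue=[H,E,D,A,F,G] q_used=0 → run H
t=15: queue=[H,E,D,A,F,G] q_used=1 → run H
t=16: queue=[E,D,A,F,G,H] q_used=0 → run E
t=17: queue=[E,D,A,F,G,H] q_used=1 → run E
t=18: queue=[D,A,F,G,H,E] q_used=0 → run D
t=19: queue=[D,A,F,G,H,E] q_used=1 → run D
t=20: queue=[A,F,G,H,E,D] q_used=0 → run A
t=21: queue=[F,G,H,E,D] q_used=0 → run F
t=22: queue=[F,G,H,E,D] q_used=1 → run F
t=23: queue=[G,H,E,D] q_used=0 → run G
t=24: queue=[H,E,D] q_used=0 → run H
t=25: queue=[E,D] q_used=0 → run E
t=26: queue=[E,D] q_used=1 → run E
t=27: queue=[D,E] q_used=0 → run D
t=28: queue=[D,E] q_used=1 → run D
t=29: queue=[E] q_used=0 → run E
t=30: queue=[E] q_used=1 → run E
t=31: (idle)
t=32: (idle)
t=33: (idle)
t=34: (idle)

running at tick 24 = H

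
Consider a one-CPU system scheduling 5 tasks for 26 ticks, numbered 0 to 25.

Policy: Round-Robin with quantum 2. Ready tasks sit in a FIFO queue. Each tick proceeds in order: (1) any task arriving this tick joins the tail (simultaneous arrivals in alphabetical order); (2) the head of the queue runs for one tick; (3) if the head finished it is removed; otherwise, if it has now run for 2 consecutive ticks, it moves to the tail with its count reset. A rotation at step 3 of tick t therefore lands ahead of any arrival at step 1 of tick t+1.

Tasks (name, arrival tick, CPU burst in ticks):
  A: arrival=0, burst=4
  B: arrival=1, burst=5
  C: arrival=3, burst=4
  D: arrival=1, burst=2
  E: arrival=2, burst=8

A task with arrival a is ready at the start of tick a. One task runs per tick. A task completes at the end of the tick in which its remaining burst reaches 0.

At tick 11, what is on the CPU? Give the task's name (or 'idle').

running at tick 11 = C

t=0: queue=[A] q_used=0 → run A
t=1: queue=[A,B,D] q_used=1 → run A
t=2: queue=[B,D,A,E] q_used=0 → run B
t=3: queue=[B,D,A,E,C] q_used=1 → run B
t=4: queue=[D,A,E,C,B] q_used=0 → run D
t=5: queue=[D,A,E,C,B] q_used=1 → run D
t=6: queue=[A,E,C,B] q_used=0 → run A
t=7: queue=[A,E,C,B] q_used=1 → run A
t=8: queue=[E,C,B] q_used=0 → run E
t=9: queue=[E,C,B] q_used=1 → run E
t=10: queue=[C,B,E] q_used=0 → run C
t=11: queue=[C,B,E] q_used=1 → run C
t=12: queue=[B,E,C] q_used=0 → run B
t=13: queue=[B,E,C] q_used=1 → run B
t=14: queue=[E,C,B] q_used=0 → run E
t=15: queue=[E,C,B] q_used=1 → run E
t=16: queue=[C,B,E] q_used=0 → run C
t=17: queue=[C,B,E] q_used=1 → run C
t=18: queue=[B,E] q_used=0 → run B
t=19: queue=[E] q_used=0 → run E
t=20: queue=[E] q_used=1 → run E
t=21: queue=[E] q_used=0 → run E
t=22: queue=[E] q_used=1 → run E
t=23: (idle)
t=24: (idle)
t=25: (idle)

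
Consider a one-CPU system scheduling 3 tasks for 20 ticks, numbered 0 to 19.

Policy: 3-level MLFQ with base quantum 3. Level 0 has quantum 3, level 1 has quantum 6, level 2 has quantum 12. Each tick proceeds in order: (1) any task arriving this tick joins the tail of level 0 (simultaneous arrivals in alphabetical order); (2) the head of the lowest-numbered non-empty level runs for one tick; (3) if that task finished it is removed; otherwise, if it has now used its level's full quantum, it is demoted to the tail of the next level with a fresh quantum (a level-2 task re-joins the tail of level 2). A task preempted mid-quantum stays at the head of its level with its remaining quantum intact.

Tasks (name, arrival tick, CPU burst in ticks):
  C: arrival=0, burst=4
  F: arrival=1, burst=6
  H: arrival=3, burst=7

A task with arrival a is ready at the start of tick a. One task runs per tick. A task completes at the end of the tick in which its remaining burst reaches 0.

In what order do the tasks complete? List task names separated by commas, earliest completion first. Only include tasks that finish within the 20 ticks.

completion order = C, F, H

t=0: L0/L1/L2 = C/-/- → run C
t=1: L0/L1/L2 = CF/-/- → run C
t=2: L0/L1/L2 = CF/-/- → run C
t=3: L0/L1/L2 = FH/C/- → run F
t=4: L0/L1/L2 = FH/C/- → run F
t=5: L0/L1/L2 = FH/C/- → run F
t=6: L0/L1/L2 = H/CF/- → run H
t=7: L0/L1/L2 = H/CF/- → run H
t=8: L0/L1/L2 = H/CF/- → run H
t=9: L0/L1/L2 = -/CFH/- → run C
t=10: L0/L1/L2 = -/FH/- → run F
t=11: L0/L1/L2 = -/FH/- → run F
t=12: L0/L1/L2 = -/FH/- → run F
t=13: L0/L1/L2 = -/H/- → run H
t=14: L0/L1/L2 = -/H/- → run H
t=15: L0/L1/L2 = -/H/- → run H
t=16: L0/L1/L2 = -/H/- → run H
t=17: (idle)
t=18: (idle)
t=19: (idle)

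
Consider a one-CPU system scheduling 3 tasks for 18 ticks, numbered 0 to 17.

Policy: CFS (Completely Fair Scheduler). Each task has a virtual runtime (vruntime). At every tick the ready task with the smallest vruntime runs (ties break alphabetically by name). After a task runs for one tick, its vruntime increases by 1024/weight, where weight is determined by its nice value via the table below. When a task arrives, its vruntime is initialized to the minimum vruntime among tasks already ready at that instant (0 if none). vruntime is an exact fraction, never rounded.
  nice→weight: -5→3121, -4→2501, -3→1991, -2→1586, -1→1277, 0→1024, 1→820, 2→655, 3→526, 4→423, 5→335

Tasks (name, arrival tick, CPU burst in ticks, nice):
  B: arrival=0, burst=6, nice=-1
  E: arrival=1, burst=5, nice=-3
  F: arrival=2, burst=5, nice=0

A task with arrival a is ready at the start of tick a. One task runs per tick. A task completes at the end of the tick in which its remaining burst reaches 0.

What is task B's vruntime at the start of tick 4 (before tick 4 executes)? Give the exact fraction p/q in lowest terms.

t=0: vr[B=0] → run B
t=1: vr[B=1024/1277 E=1024/1277] → run B
t=2: vr[B=2048/1277 E=1024/1277 F=1024/1277] → run E
t=3: vr[B=2048/1277 E=3346432/2542507 F=1024/1277] → run F
t=4: vr[B=2048/1277 E=3346432/2542507 F=2301/1277] → run E
t=5: vr[B=2048/1277 E=4654080/2542507 F=2301/1277] → run B
t=6: vr[B=3072/1277 E=4654080/2542507 F=2301/1277] → run F
t=7: vr[B=3072/1277 E=4654080/2542507 F=3578/1277] → run E
t=8: vr[B=3072/1277 E=5961728/2542507 F=3578/1277] → run E
t=9: vr[B=3072/1277 E=7269376/2542507 F=3578/1277] → run B
t=10: vr[B=4096/1277 E=7269376/2542507 F=3578/1277] → run F
t=11: vr[B=4096/1277 E=7269376/2542507 F=4855/1277] → run E
t=12: vr[B=4096/1277 F=4855/1277] → run B
t=13: vr[B=5120/1277 F=4855/1277] → run F
t=14: vr[B=5120/1277 F=6132/1277] → run B
t=15: vr[F=6132/1277] → run F
t=16: (idle)
t=17: (idle)

vruntime(B, start of tick 4) = 2048/1277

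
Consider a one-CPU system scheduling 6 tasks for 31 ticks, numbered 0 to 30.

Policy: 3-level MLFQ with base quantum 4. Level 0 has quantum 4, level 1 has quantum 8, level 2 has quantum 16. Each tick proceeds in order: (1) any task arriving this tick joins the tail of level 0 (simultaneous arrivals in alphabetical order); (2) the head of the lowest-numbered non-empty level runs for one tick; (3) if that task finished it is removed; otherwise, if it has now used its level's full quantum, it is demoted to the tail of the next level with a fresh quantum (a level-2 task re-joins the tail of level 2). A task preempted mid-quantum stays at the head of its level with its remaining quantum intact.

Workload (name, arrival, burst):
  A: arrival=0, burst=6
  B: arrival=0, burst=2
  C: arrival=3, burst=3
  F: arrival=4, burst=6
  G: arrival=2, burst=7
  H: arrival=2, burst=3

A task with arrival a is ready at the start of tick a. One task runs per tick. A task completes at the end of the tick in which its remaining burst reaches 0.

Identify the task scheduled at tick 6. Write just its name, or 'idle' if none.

running at tick 6 = G

t=0: L0/L1/L2 = AB/-/- → run A
t=1: L0/L1/L2 = AB/-/- → run A
t=2: L0/L1/L2 = ABGH/-/- → run A
t=3: L0/L1/L2 = ABGHC/-/- → run A
t=4: L0/L1/L2 = BGHCF/A/- → run B
t=5: L0/L1/L2 = BGHCF/A/- → run B
t=6: L0/L1/L2 = GHCF/A/- → run G
t=7: L0/L1/L2 = GHCF/A/- → run G
t=8: L0/L1/L2 = GHCF/A/- → run G
t=9: L0/L1/L2 = GHCF/A/- → run G
t=10: L0/L1/L2 = HCF/AG/- → run H
t=11: L0/L1/L2 = HCF/AG/- → run H
t=12: L0/L1/L2 = HCF/AG/- → run H
t=13: L0/L1/L2 = CF/AG/- → run C
t=14: L0/L1/L2 = CF/AG/- → run C
t=15: L0/L1/L2 = CF/AG/- → run C
t=16: L0/L1/L2 = F/AG/- → run F
t=17: L0/L1/L2 = F/AG/- → run F
t=18: L0/L1/L2 = F/AG/- → run F
t=19: L0/L1/L2 = F/AG/- → run F
t=20: L0/L1/L2 = -/AGF/- → run A
t=21: L0/L1/L2 = -/AGF/- → run A
t=22: L0/L1/L2 = -/GF/- → run G
t=23: L0/L1/L2 = -/GF/- → run G
t=24: L0/L1/L2 = -/GF/- → run G
t=25: L0/L1/L2 = -/F/- → run F
t=26: L0/L1/L2 = -/F/- → run F
t=27: (idle)
t=28: (idle)
t=29: (idle)
t=30: (idle)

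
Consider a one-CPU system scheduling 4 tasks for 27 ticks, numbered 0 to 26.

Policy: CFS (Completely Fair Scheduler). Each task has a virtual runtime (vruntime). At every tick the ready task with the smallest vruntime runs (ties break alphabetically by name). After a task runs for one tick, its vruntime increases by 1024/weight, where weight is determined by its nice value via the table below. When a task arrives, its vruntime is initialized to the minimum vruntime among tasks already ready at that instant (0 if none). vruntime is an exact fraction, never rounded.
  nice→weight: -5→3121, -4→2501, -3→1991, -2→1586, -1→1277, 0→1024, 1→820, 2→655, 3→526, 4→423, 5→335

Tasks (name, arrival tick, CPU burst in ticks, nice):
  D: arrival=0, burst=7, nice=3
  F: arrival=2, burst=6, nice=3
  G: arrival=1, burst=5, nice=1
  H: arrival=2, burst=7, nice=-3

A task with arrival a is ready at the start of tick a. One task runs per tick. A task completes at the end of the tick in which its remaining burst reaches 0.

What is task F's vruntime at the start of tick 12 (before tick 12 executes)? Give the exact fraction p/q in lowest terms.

vruntime(F, start of tick 12) = 1536/263

t=0: vr[D=0] → run D
t=1: vr[D=512/263 G=512/263] → run D
t=2: vr[D=1024/263 F=512/263 G=512/263 H=512/263] → run F
t=3: vr[D=1024/263 F=1024/263 G=512/263 H=512/263] → run G
t=4: vr[D=1024/263 F=1024/263 G=172288/53915 H=512/263] → run H
t=5: vr[D=1024/263 F=1024/263 G=172288/53915 H=1288704/523633] → run H
t=6: vr[D=1024/263 F=1024/263 G=172288/53915 H=1558016/523633] → run H
t=7: vr[D=1024/263 F=1024/263 G=172288/53915 H=1827328/523633] → run G
t=8: vr[D=1024/263 F=1024/263 G=239616/53915 H=1827328/523633] → run H
t=9: vr[D=1024/263 F=1024/263 G=239616/53915 H=2096640/523633] → run D
t=10: vr[D=1536/263 F=1024/263 G=239616/53915 H=2096640/523633] → run F
t=11: vr[D=1536/263 F=1536/263 G=239616/53915 H=2096640/523633] → run H
t=12: vr[D=1536/263 F=1536/263 G=239616/53915 H=2365952/523633] → run G
t=13: vr[D=1536/263 F=1536/263 G=306944/53915 H=2365952/523633] → run H
t=14: vr[D=1536/263 F=1536/263 G=306944/53915 H=2635264/523633] → run H
t=15: vr[D=1536/263 F=1536/263 G=306944/53915] → run G
t=16: vr[D=1536/263 F=1536/263 G=374272/53915] → run D
t=17: vr[D=2048/263 F=1536/263 G=374272/53915] → run F
t=18: vr[D=2048/263 F=2048/263 G=374272/53915] → run G
t=19: vr[D=2048/263 F=2048/263] → run D
t=20: vr[D=2560/263 F=2048/263] → run F
t=21: vr[D=2560/263 F=2560/263] → run D
t=22: vr[D=3072/263 F=2560/263] → run F
t=23: vr[D=3072/263 F=3072/263] → run D
t=24: vr[F=3072/263] → run F
t=25: (idle)
t=26: (idle)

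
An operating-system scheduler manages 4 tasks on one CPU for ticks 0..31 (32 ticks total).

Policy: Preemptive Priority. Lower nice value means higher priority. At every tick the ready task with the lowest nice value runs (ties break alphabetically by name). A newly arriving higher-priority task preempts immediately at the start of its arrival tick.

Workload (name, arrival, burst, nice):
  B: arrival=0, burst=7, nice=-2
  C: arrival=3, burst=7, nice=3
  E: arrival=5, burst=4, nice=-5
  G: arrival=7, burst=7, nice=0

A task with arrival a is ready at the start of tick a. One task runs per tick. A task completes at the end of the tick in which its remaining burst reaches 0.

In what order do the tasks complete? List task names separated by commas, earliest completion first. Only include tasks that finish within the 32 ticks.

completion order = E, B, G, C

t=0: ready={B} → run B
t=1: ready={B} → run B
t=2: ready={B} → run B
t=3: ready={B,C} → run B
t=4: ready={B,C} → run B
t=5: ready={B,C,E} → run E
t=6: ready={B,C,E} → run E
t=7: ready={B,C,E,G} → run E
t=8: ready={B,C,E,G} → run E
t=9: ready={B,C,G} → run B
t=10: ready={B,C,G} → run B
t=11: ready={C,G} → run G
t=12: ready={C,G} → run G
t=13: ready={C,G} → run G
t=14: ready={C,G} → run G
t=15: ready={C,G} → run G
t=16: ready={C,G} → run G
t=17: ready={C,G} → run G
t=18: ready={C} → run C
t=19: ready={C} → run C
t=20: ready={C} → run C
t=21: ready={C} → run C
t=22: ready={C} → run C
t=23: ready={C} → run C
t=24: ready={C} → run C
t=25: (idle)
t=26: (idle)
t=27: (idle)
t=28: (idle)
t=29: (idle)
t=30: (idle)
t=31: (idle)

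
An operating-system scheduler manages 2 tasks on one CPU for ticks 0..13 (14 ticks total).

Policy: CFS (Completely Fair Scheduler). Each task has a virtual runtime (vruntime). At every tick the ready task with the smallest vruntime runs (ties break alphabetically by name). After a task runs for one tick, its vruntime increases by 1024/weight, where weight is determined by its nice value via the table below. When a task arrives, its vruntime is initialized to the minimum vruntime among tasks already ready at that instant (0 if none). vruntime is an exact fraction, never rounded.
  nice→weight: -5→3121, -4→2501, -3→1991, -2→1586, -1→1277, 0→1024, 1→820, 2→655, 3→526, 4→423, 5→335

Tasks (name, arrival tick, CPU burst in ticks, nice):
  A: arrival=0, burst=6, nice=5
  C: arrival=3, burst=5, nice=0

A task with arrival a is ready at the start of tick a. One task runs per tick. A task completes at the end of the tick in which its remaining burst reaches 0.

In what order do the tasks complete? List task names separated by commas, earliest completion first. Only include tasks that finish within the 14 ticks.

t=0: vr[A=0] → run A
t=1: vr[A=1024/335] → run A
t=2: vr[A=2048/335] → run A
t=3: vr[A=3072/335 C=3072/335] → run A
t=4: vr[A=4096/335 C=3072/335] → run C
t=5: vr[A=4096/335 C=3407/335] → run C
t=6: vr[A=4096/335 C=3742/335] → run C
t=7: vr[A=4096/335 C=4077/335] → run C
t=8: vr[A=4096/335 C=4412/335] → run A
t=9: vr[A=1024/67 C=4412/335] → run C
t=10: vr[A=1024/67] → run A
t=11: (idle)
t=12: (idle)
t=13: (idle)

completion order = C, A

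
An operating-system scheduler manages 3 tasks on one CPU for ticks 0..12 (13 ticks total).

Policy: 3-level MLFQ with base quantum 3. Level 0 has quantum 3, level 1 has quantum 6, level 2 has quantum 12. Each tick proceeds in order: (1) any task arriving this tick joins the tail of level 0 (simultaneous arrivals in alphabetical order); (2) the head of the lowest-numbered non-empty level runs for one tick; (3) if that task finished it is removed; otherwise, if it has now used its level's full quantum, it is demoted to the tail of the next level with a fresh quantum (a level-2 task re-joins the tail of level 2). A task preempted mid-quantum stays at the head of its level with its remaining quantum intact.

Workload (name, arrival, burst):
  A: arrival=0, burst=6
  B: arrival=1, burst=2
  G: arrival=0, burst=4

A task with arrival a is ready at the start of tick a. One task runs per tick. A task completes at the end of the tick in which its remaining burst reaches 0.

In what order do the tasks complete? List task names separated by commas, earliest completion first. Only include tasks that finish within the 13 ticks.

t=0: L0/L1/L2 = AG/-/- → run A
t=1: L0/L1/L2 = AGB/-/- → run A
t=2: L0/L1/L2 = AGB/-/- → run A
t=3: L0/L1/L2 = GB/A/- → run G
t=4: L0/L1/L2 = GB/A/- → run G
t=5: L0/L1/L2 = GB/A/- → run G
t=6: L0/L1/L2 = B/AG/- → run B
t=7: L0/L1/L2 = B/AG/- → run B
t=8: L0/L1/L2 = -/AG/- → run A
t=9: L0/L1/L2 = -/AG/- → run A
t=10: L0/L1/L2 = -/AG/- → run A
t=11: L0/L1/L2 = -/G/- → run G
t=12: (idle)

completion order = B, A, G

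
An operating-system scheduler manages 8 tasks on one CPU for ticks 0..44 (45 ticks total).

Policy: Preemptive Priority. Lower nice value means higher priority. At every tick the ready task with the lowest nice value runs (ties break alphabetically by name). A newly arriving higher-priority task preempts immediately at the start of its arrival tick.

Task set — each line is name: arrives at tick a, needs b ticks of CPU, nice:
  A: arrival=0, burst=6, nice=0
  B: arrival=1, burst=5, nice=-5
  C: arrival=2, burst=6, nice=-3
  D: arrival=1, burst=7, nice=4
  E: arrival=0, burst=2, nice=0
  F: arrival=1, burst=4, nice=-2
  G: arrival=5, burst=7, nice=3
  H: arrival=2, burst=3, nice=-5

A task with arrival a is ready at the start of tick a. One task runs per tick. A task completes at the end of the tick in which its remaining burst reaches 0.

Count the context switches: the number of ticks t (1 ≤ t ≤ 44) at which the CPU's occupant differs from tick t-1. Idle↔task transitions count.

t=0: ready={A,E} → run A
t=1: ready={A,B,D,E,F} → run B
t=2: ready={A,B,C,D,E,F,H} → run B
t=3: ready={A,B,C,D,E,F,H} → run B
t=4: ready={A,B,C,D,E,F,H} → run B
t=5: ready={A,B,C,D,E,F,G,H} → run B
t=6: ready={A,C,D,E,F,G,H} → run H
t=7: ready={A,C,D,E,F,G,H} → run H
t=8: ready={A,C,D,E,F,G,H} → run H
t=9: ready={A,C,D,E,F,G} → run C
t=10: ready={A,C,D,E,F,G} → run C
t=11: ready={A,C,D,E,F,G} → run C
t=12: ready={A,C,D,E,F,G} → run C
t=13: ready={A,C,D,E,F,G} → run C
t=14: ready={A,C,D,E,F,G} → run C
t=15: ready={A,D,E,F,G} → run F
t=16: ready={A,D,E,F,G} → run F
t=17: ready={A,D,E,F,G} → run F
t=18: ready={A,D,E,F,G} → run F
t=19: ready={A,D,E,G} → run A
t=20: ready={A,D,E,G} → run A
t=21: ready={A,D,E,G} → run A
t=22: ready={A,D,E,G} → run A
t=23: ready={A,D,E,G} → run A
t=24: ready={D,E,G} → run E
t=25: ready={D,E,G} → run E
t=26: ready={D,G} → run G
t=27: ready={D,G} → run G
t=28: ready={D,G} → run G
t=29: ready={D,G} → run G
t=30: ready={D,G} → run G
t=31: ready={D,G} → run G
t=32: ready={D,G} → run G
t=33: ready={D} → run D
t=34: ready={D} → run D
t=35: ready={D} → run D
t=36: ready={D} → run D
t=37: ready={D} → run D
t=38: ready={D} → run D
t=39: ready={D} → run D
t=40: (idle)
t=41: (idle)
t=42: (idle)
t=43: (idle)
t=44: (idle)

context switches = 9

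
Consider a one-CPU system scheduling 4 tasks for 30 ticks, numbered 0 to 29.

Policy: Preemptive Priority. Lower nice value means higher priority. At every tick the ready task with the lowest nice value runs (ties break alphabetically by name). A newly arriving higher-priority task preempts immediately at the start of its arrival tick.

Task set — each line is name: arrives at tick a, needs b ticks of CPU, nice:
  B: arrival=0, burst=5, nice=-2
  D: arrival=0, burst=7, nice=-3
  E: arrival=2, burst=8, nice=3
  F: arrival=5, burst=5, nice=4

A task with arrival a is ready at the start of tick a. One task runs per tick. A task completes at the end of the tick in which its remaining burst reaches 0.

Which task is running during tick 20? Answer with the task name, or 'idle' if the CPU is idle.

t=0: ready={B,D} → run D
t=1: ready={B,D} → run D
t=2: ready={B,D,E} → run D
t=3: ready={B,D,E} → run D
t=4: ready={B,D,E} → run D
t=5: ready={B,D,E,F} → run D
t=6: ready={B,D,E,F} → run D
t=7: ready={B,E,F} → run B
t=8: ready={B,E,F} → run B
t=9: ready={B,E,F} → run B
t=10: ready={B,E,F} → run B
t=11: ready={B,E,F} → run B
t=12: ready={E,F} → run E
t=13: ready={E,F} → run E
t=14: ready={E,F} → run E
t=15: ready={E,F} → run E
t=16: ready={E,F} → run E
t=17: ready={E,F} → run E
t=18: ready={E,F} → run E
t=19: ready={E,F} → run E
t=20: ready={F} → run F
t=21: ready={F} → run F
t=22: ready={F} → run F
t=23: ready={F} → run F
t=24: ready={F} → run F
t=25: (idle)
t=26: (idle)
t=27: (idle)
t=28: (idle)
t=29: (idle)

running at tick 20 = F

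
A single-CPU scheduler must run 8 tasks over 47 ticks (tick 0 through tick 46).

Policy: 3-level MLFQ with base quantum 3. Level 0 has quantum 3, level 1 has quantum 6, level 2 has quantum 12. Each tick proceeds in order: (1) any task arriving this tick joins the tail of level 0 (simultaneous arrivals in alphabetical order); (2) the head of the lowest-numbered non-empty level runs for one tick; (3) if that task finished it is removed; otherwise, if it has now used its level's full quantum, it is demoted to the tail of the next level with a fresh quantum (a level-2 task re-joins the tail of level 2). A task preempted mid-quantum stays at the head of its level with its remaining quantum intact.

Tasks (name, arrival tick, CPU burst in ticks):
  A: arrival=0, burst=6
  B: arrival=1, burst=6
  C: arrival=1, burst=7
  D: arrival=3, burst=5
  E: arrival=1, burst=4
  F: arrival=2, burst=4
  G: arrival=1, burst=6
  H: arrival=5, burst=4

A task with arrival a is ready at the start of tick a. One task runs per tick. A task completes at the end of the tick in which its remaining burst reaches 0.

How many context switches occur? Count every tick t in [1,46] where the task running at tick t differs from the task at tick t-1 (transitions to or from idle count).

context switches = 16

t=0: L0/L1/L2 = A/-/- → run A
t=1: L0/L1/L2 = ABCEG/-/- → run A
t=2: L0/L1/L2 = ABCEGF/-/- → run A
t=3: L0/L1/L2 = BCEGFD/A/- → run B
t=4: L0/L1/L2 = BCEGFD/A/- → run B
t=5: L0/L1/L2 = BCEGFDH/A/- → run B
t=6: L0/L1/L2 = CEGFDH/AB/- → run C
t=7: L0/L1/L2 = CEGFDH/AB/- → run C
t=8: L0/L1/L2 = CEGFDH/AB/- → run C
t=9: L0/L1/L2 = EGFDH/ABC/- → run E
t=10: L0/L1/L2 = EGFDH/ABC/- → run E
t=11: L0/L1/L2 = EGFDH/ABC/- → run E
t=12: L0/L1/L2 = GFDH/ABCE/- → run G
t=13: L0/L1/L2 = GFDH/ABCE/- → run G
t=14: L0/L1/L2 = GFDH/ABCE/- → run G
t=15: L0/L1/L2 = FDH/ABCEG/- → run F
t=16: L0/L1/L2 = FDH/ABCEG/- → run F
t=17: L0/L1/L2 = FDH/ABCEG/- → run F
t=18: L0/L1/L2 = DH/ABCEGF/- → run D
t=19: L0/L1/L2 = DH/ABCEGF/- → run D
t=20: L0/L1/L2 = DH/ABCEGF/- → run D
t=21: L0/L1/L2 = H/ABCEGFD/- → run H
t=22: L0/L1/L2 = H/ABCEGFD/- → run H
t=23: L0/L1/L2 = H/ABCEGFD/- → run H
t=24: L0/L1/L2 = -/ABCEGFDH/- → run A
t=25: L0/L1/L2 = -/ABCEGFDH/- → run A
t=26: L0/L1/L2 = -/ABCEGFDH/- → run A
t=27: L0/L1/L2 = -/BCEGFDH/- → run B
t=28: L0/L1/L2 = -/BCEGFDH/- → run B
t=29: L0/L1/L2 = -/BCEGFDH/- → run B
t=30: L0/L1/L2 = -/CEGFDH/- → run C
t=31: L0/L1/L2 = -/CEGFDH/- → run C
t=32: L0/L1/L2 = -/CEGFDH/- → run C
t=33: L0/L1/L2 = -/CEGFDH/- → run C
t=34: L0/L1/L2 = -/EGFDH/- → run E
t=35: L0/L1/L2 = -/GFDH/- → run G
t=36: L0/L1/L2 = -/GFDH/- → run G
t=37: L0/L1/L2 = -/GFDH/- → run G
t=38: L0/L1/L2 = -/FDH/- → run F
t=39: L0/L1/L2 = -/DH/- → run D
t=40: L0/L1/L2 = -/DH/- → run D
t=41: L0/L1/L2 = -/H/- → run H
t=42: (idle)
t=43: (idle)
t=44: (idle)
t=45: (idle)
t=46: (idle)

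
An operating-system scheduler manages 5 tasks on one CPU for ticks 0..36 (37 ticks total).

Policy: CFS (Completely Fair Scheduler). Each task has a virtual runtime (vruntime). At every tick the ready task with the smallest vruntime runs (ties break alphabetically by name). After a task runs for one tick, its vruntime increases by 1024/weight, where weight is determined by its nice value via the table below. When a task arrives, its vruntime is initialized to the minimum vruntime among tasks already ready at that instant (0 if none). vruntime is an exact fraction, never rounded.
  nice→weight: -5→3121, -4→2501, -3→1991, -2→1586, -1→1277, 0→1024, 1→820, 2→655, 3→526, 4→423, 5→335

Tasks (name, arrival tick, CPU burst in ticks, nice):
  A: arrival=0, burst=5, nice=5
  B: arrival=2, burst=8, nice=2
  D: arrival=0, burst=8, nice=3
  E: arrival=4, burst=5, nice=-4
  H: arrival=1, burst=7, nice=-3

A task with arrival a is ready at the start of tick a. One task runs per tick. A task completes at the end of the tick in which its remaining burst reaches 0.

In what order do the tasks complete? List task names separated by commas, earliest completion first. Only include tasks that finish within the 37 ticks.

completion order = E, H, B, A, D

t=0: vr[A=0 D=0] → run A
t=1: vr[A=1024/335 D=0 H=0] → run D
t=2: vr[A=1024/335 B=0 D=512/263 H=0] → run B
t=3: vr[A=1024/335 B=1024/655 D=512/263 H=0] → run H
t=4: vr[A=1024/335 B=1024/655 D=512/263 E=1024/1991 H=1024/1991] → run E
t=5: vr[A=1024/335 B=1024/655 D=512/263 E=4599808/4979491 H=1024/1991] → run H
t=6: vr[A=1024/335 B=1024/655 D=512/263 E=4599808/4979491 H=2048/1991] → run E
t=7: vr[A=1024/335 B=1024/655 D=512/263 E=6638592/4979491 H=2048/1991] → run H
t=8: vr[A=1024/335 B=1024/655 D=512/263 E=6638592/4979491 H=3072/1991] → run E
t=9: vr[A=1024/335 B=1024/655 D=512/263 E=8677376/4979491 H=3072/1991] → run H
t=10: vr[A=1024/335 B=1024/655 D=512/263 E=8677376/4979491 H=4096/1991] → run B
t=11: vr[A=1024/335 B=2048/655 D=512/263 E=8677376/4979491 H=4096/1991] → run E
t=12: vr[A=1024/335 B=2048/655 D=512/263 E=10716160/4979491 H=4096/1991] → run D
t=13: vr[A=1024/335 B=2048/655 D=1024/263 E=10716160/4979491 H=4096/1991] → run H
t=14: vr[A=1024/335 B=2048/655 D=1024/263 E=10716160/4979491 H=5120/1991] → run E
t=15: vr[A=1024/335 B=2048/655 D=1024/263 H=5120/1991] → run H
t=16: vr[A=1024/335 B=2048/655 D=1024/263 H=6144/1991] → run A
t=17: vr[A=2048/335 B=2048/655 D=1024/263 H=6144/1991] → run H
t=18: vr[A=2048/335 B=2048/655 D=1024/263] → run B
t=19: vr[A=2048/335 B=3072/655 D=1024/263] → run D
t=20: vr[A=2048/335 B=3072/655 D=1536/263] → run B
t=21: vr[A=2048/335 B=4096/655 D=1536/263] → run D
t=22: vr[A=2048/335 B=4096/655 D=2048/263] → run A
t=23: vr[A=3072/335 B=4096/655 D=2048/263] → run B
t=24: vr[A=3072/335 B=1024/131 D=2048/263] → run D
t=25: vr[A=3072/335 B=1024/131 D=2560/263] → run B
t=26: vr[A=3072/335 B=6144/655 D=2560/263] → run A
t=27: vr[A=4096/335 B=6144/655 D=2560/263] → run B
t=28: vr[A=4096/335 B=7168/655 D=2560/263] → run D
t=29: vr[A=4096/335 B=7168/655 D=3072/263] → run B
t=30: vr[A=4096/335 D=3072/263] → run D
t=31: vr[A=4096/335 D=3584/263] → run A
t=32: vr[D=3584/263] → run D
t=33: (idle)
t=34: (idle)
t=35: (idle)
t=36: (idle)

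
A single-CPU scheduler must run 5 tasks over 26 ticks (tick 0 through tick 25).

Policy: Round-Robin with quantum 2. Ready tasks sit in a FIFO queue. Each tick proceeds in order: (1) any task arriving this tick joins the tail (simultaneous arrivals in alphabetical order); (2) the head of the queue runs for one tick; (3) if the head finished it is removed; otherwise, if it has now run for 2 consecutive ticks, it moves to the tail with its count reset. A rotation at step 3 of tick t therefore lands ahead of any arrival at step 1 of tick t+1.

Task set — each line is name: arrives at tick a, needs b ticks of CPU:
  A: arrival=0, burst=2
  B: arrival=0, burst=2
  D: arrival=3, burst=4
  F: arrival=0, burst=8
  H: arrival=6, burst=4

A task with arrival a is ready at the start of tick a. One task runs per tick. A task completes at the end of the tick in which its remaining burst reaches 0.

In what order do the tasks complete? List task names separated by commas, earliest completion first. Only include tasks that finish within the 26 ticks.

completion order = A, B, D, H, F

t=0: queue=[A,B,F] q_used=0 → run A
t=1: queue=[A,B,F] q_used=1 → run A
t=2: queue=[B,F] q_used=0 → run B
t=3: queue=[B,F,D] q_used=1 → run B
t=4: queue=[F,D] q_used=0 → run F
t=5: queue=[F,D] q_used=1 → run F
t=6: queue=[D,F,H] q_used=0 → run D
t=7: queue=[D,F,H] q_used=1 → run D
t=8: queue=[F,H,D] q_used=0 → run F
t=9: queue=[F,H,D] q_used=1 → run F
t=10: queue=[H,D,F] q_used=0 → run H
t=11: queue=[H,D,F] q_used=1 → run H
t=12: queue=[D,F,H] q_used=0 → run D
t=13: queue=[D,F,H] q_used=1 → run D
t=14: queue=[F,H] q_used=0 → run F
t=15: queue=[F,H] q_used=1 → run F
t=16: queue=[H,F] q_used=0 → run H
t=17: queue=[H,F] q_used=1 → run H
t=18: queue=[F] q_used=0 → run F
t=19: queue=[F] q_used=1 → run F
t=20: (idle)
t=21: (idle)
t=22: (idle)
t=23: (idle)
t=24: (idle)
t=25: (idle)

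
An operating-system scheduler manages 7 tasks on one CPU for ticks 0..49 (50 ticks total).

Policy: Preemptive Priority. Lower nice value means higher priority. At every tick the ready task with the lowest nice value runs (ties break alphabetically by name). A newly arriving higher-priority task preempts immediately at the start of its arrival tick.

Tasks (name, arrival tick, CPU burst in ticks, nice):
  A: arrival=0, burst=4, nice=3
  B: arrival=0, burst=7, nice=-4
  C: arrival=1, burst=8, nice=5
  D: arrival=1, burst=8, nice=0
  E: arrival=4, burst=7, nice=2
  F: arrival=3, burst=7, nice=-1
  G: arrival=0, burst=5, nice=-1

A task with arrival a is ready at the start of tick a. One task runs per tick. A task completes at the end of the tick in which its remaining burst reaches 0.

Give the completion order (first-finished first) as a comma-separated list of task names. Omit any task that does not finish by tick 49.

completion order = B, F, G, D, E, A, C

t=0: ready={A,B,G} → run B
t=1: ready={A,B,C,D,G} → run B
t=2: ready={A,B,C,D,G} → run B
t=3: ready={A,B,C,D,F,G} → run B
t=4: ready={A,B,C,D,E,F,G} → run B
t=5: ready={A,B,C,D,E,F,G} → run B
t=6: ready={A,B,C,D,E,F,G} → run B
t=7: ready={A,C,D,E,F,G} → run F
t=8: ready={A,C,D,E,F,G} → run F
t=9: ready={A,C,D,E,F,G} → run F
t=10: ready={A,C,D,E,F,G} → run F
t=11: ready={A,C,D,E,F,G} → run F
t=12: ready={A,C,D,E,F,G} → run F
t=13: ready={A,C,D,E,F,G} → run F
t=14: ready={A,C,D,E,G} → run G
t=15: ready={A,C,D,E,G} → run G
t=16: ready={A,C,D,E,G} → run G
t=17: ready={A,C,D,E,G} → run G
t=18: ready={A,C,D,E,G} → run G
t=19: ready={A,C,D,E} → run D
t=20: ready={A,C,D,E} → run D
t=21: ready={A,C,D,E} → run D
t=22: ready={A,C,D,E} → run D
t=23: ready={A,C,D,E} → run D
t=24: ready={A,C,D,E} → run D
t=25: ready={A,C,D,E} → run D
t=26: ready={A,C,D,E} → run D
t=27: ready={A,C,E} → run E
t=28: ready={A,C,E} → run E
t=29: ready={A,C,E} → run E
t=30: ready={A,C,E} → run E
t=31: ready={A,C,E} → run E
t=32: ready={A,C,E} → run E
t=33: ready={A,C,E} → run E
t=34: ready={A,C} → run A
t=35: ready={A,C} → run A
t=36: ready={A,C} → run A
t=37: ready={A,C} → run A
t=38: ready={C} → run C
t=39: ready={C} → run C
t=40: ready={C} → run C
t=41: ready={C} → run C
t=42: ready={C} → run C
t=43: ready={C} → run C
t=44: ready={C} → run C
t=45: ready={C} → run C
t=46: (idle)
t=47: (idle)
t=48: (idle)
t=49: (idle)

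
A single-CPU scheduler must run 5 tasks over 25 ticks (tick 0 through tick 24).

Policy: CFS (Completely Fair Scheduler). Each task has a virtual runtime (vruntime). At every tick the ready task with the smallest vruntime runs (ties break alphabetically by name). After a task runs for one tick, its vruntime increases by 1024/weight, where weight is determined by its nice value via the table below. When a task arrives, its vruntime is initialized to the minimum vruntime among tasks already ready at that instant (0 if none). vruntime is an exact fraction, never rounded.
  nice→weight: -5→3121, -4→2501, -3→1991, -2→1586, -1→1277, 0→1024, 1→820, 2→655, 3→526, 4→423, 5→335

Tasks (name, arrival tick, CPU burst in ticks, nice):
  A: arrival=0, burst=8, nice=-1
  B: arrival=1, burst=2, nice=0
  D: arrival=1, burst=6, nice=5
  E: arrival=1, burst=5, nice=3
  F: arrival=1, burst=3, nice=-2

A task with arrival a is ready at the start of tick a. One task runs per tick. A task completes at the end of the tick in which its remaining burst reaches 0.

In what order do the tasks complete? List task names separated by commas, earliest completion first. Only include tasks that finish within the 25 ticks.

t=0: vr[A=0] → run A
t=1: vr[A=1024/1277 B=1024/1277 D=1024/1277 E=1024/1277 F=1024/1277] → run A
t=2: vr[A=2048/1277 B=1024/1277 D=1024/1277 E=1024/1277 F=1024/1277] → run B
t=3: vr[A=2048/1277 B=2301/1277 D=1024/1277 E=1024/1277 F=1024/1277] → run D
t=4: vr[A=2048/1277 B=2301/1277 D=1650688/427795 E=1024/1277 F=1024/1277] → run E
t=5: vr[A=2048/1277 B=2301/1277 D=1650688/427795 E=923136/335851 F=1024/1277] → run F
t=6: vr[A=2048/1277 B=2301/1277 D=1650688/427795 E=923136/335851 F=1465856/1012661] → run F
t=7: vr[A=2048/1277 B=2301/1277 D=1650688/427795 E=923136/335851 F=2119680/1012661] → run A
t=8: vr[A=3072/1277 B=2301/1277 D=1650688/427795 E=923136/335851 F=2119680/1012661] → run B
t=9: vr[A=3072/1277 D=1650688/427795 E=923136/335851 F=2119680/1012661] → run F
t=10: vr[A=3072/1277 D=1650688/427795 E=923136/335851] → run A
t=11: vr[A=4096/1277 D=1650688/427795 E=923136/335851] → run E
t=12: vr[A=4096/1277 D=1650688/427795 E=1576960/335851] → run A
t=13: vr[A=5120/1277 D=1650688/427795 E=1576960/335851] → run D
t=14: vr[A=5120/1277 D=2958336/427795 E=1576960/335851] → run A
t=15: vr[A=6144/1277 D=2958336/427795 E=1576960/335851] → run E
t=16: vr[A=6144/1277 D=2958336/427795 E=2230784/335851] → run A
t=17: vr[A=7168/1277 D=2958336/427795 E=2230784/335851] → run A
t=18: vr[D=2958336/427795 E=2230784/335851] → run E
t=19: vr[D=2958336/427795 E=2884608/335851] → run D
t=20: vr[D=4265984/427795 E=2884608/335851] → run E
t=21: vr[D=4265984/427795] → run D
t=22: vr[D=5573632/427795] → run D
t=23: vr[D=1376256/85559] → run D
t=24: (idle)

completion order = B, F, A, E, D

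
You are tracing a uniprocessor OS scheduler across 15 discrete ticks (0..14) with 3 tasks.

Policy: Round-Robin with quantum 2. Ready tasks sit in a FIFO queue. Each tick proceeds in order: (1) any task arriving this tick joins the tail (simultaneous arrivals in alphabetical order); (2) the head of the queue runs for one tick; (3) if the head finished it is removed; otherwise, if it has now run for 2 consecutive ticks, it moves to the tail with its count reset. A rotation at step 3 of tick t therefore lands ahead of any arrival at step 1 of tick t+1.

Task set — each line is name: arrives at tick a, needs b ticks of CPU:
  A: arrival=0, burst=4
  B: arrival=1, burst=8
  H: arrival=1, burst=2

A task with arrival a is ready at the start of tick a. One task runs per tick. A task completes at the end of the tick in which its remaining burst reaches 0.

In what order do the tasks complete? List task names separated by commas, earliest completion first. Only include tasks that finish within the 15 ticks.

t=0: queue=[A] q_used=0 → run A
t=1: queue=[A,B,H] q_used=1 → run A
t=2: queue=[B,H,A] q_used=0 → run B
t=3: queue=[B,H,A] q_used=1 → run B
t=4: queue=[H,A,B] q_used=0 → run H
t=5: queue=[H,A,B] q_used=1 → run H
t=6: queue=[A,B] q_used=0 → run A
t=7: queue=[A,B] q_used=1 → run A
t=8: queue=[B] q_used=0 → run B
t=9: queue=[B] q_used=1 → run B
t=10: queue=[B] q_used=0 → run B
t=11: queue=[B] q_used=1 → run B
t=12: queue=[B] q_used=0 → run B
t=13: queue=[B] q_used=1 → run B
t=14: (idle)

completion order = H, A, B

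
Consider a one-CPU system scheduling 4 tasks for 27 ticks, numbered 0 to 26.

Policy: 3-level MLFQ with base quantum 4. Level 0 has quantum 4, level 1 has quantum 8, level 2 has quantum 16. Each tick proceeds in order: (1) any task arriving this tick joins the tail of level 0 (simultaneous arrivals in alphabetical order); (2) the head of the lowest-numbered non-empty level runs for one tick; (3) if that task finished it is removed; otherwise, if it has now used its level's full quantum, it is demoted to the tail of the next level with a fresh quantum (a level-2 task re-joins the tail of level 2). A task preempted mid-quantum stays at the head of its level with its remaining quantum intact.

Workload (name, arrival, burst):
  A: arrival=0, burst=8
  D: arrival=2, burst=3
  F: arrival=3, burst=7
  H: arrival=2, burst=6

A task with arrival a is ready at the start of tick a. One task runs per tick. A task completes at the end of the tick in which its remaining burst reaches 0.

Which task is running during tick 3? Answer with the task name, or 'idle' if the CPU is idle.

running at tick 3 = A

t=0: L0/L1/L2 = A/-/- → run A
t=1: L0/L1/L2 = A/-/- → run A
t=2: L0/L1/L2 = ADH/-/- → run A
t=3: L0/L1/L2 = ADHF/-/- → run A
t=4: L0/L1/L2 = DHF/A/- → run D
t=5: L0/L1/L2 = DHF/A/- → run D
t=6: L0/L1/L2 = DHF/A/- → run D
t=7: L0/L1/L2 = HF/A/- → run H
t=8: L0/L1/L2 = HF/A/- → run H
t=9: L0/L1/L2 = HF/A/- → run H
t=10: L0/L1/L2 = HF/A/- → run H
t=11: L0/L1/L2 = F/AH/- → run F
t=12: L0/L1/L2 = F/AH/- → run F
t=13: L0/L1/L2 = F/AH/- → run F
t=14: L0/L1/L2 = F/AH/- → run F
t=15: L0/L1/L2 = -/AHF/- → run A
t=16: L0/L1/L2 = -/AHF/- → run A
t=17: L0/L1/L2 = -/AHF/- → run A
t=18: L0/L1/L2 = -/AHF/- → run A
t=19: L0/L1/L2 = -/HF/- → run H
t=20: L0/L1/L2 = -/HF/- → run H
t=21: L0/L1/L2 = -/F/- → run F
t=22: L0/L1/L2 = -/F/- → run F
t=23: L0/L1/L2 = -/F/- → run F
t=24: (idle)
t=25: (idle)
t=26: (idle)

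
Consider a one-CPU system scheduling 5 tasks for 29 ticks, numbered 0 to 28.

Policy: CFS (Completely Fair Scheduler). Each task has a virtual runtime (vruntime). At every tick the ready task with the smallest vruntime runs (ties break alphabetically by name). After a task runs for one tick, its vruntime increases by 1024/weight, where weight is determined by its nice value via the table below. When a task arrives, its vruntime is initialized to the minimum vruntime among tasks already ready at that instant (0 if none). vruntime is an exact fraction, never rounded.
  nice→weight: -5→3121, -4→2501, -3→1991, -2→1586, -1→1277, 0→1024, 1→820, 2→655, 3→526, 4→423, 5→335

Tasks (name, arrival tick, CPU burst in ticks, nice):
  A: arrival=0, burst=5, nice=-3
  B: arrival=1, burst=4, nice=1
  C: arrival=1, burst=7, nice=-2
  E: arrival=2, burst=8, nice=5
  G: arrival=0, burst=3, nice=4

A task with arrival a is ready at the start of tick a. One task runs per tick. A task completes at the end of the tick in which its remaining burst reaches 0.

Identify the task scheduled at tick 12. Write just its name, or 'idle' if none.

running at tick 12 = A

t=0: vr[A=0 G=0] → run A
t=1: vr[A=1024/1991 B=0 C=0 G=0] → run B
t=2: vr[A=1024/1991 B=256/205 C=0 E=0 G=0] → run C
t=3: vr[A=1024/1991 B=256/205 C=512/793 E=0 G=0] → run E
t=4: vr[A=1024/1991 B=256/205 C=512/793 E=1024/335 G=0] → run G
t=5: vr[A=1024/1991 B=256/205 C=512/793 E=1024/335 G=1024/423] → run A
t=6: vr[A=2048/1991 B=256/205 C=512/793 E=1024/335 G=1024/423] → run C
t=7: vr[A=2048/1991 B=256/205 C=1024/793 E=1024/335 G=1024/423] → run A
t=8: vr[A=3072/1991 B=256/205 C=1024/793 E=1024/335 G=1024/423] → run B
t=9: vr[A=3072/1991 B=512/205 C=1024/793 E=1024/335 G=1024/423] → run C
t=10: vr[A=3072/1991 B=512/205 C=1536/793 E=1024/335 G=1024/423] → run A
t=11: vr[A=4096/1991 B=512/205 C=1536/793 E=1024/335 G=1024/423] → run C
t=12: vr[A=4096/1991 B=512/205 C=2048/793 E=1024/335 G=1024/423] → run A
t=13: vr[B=512/205 C=2048/793 E=1024/335 G=1024/423] → run G
t=14: vr[B=512/205 C=2048/793 E=1024/335 G=2048/423] → run B
t=15: vr[B=768/205 C=2048/793 E=1024/335 G=2048/423] → run C
t=16: vr[B=768/205 C=2560/793 E=1024/335 G=2048/423] → run E
t=17: vr[B=768/205 C=2560/793 E=2048/335 G=2048/423] → run C
t=18: vr[B=768/205 C=3072/793 E=2048/335 G=2048/423] → run B
t=19: vr[C=3072/793 E=2048/335 G=2048/423] → run C
t=20: vr[E=2048/335 G=2048/423] → run G
t=21: vr[E=2048/335] → run E
t=22: vr[E=3072/335] → run E
t=23: vr[E=4096/335] → run E
t=24: vr[E=1024/67] → run E
t=25: vr[E=6144/335] → run E
t=26: vr[E=7168/335] → run E
t=27: (idle)
t=28: (idle)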